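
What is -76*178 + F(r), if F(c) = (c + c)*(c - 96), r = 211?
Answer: 35002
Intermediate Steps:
F(c) = 2*c*(-96 + c) (F(c) = (2*c)*(-96 + c) = 2*c*(-96 + c))
-76*178 + F(r) = -76*178 + 2*211*(-96 + 211) = -13528 + 2*211*115 = -13528 + 48530 = 35002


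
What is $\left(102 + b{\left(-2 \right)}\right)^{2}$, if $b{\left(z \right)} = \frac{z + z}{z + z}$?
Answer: $10609$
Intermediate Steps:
$b{\left(z \right)} = 1$ ($b{\left(z \right)} = \frac{2 z}{2 z} = 2 z \frac{1}{2 z} = 1$)
$\left(102 + b{\left(-2 \right)}\right)^{2} = \left(102 + 1\right)^{2} = 103^{2} = 10609$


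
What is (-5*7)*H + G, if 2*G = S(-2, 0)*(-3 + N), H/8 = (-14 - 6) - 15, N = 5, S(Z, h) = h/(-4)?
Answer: 9800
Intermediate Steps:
S(Z, h) = -h/4 (S(Z, h) = h*(-1/4) = -h/4)
H = -280 (H = 8*((-14 - 6) - 15) = 8*(-20 - 15) = 8*(-35) = -280)
G = 0 (G = ((-1/4*0)*(-3 + 5))/2 = (0*2)/2 = (1/2)*0 = 0)
(-5*7)*H + G = -5*7*(-280) + 0 = -35*(-280) + 0 = 9800 + 0 = 9800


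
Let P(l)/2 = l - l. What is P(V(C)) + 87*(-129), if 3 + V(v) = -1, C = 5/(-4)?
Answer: -11223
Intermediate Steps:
C = -5/4 (C = 5*(-¼) = -5/4 ≈ -1.2500)
V(v) = -4 (V(v) = -3 - 1 = -4)
P(l) = 0 (P(l) = 2*(l - l) = 2*0 = 0)
P(V(C)) + 87*(-129) = 0 + 87*(-129) = 0 - 11223 = -11223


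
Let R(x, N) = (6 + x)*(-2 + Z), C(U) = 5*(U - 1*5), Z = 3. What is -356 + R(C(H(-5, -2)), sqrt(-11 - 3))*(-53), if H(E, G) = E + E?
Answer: 3301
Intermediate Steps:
H(E, G) = 2*E
C(U) = -25 + 5*U (C(U) = 5*(U - 5) = 5*(-5 + U) = -25 + 5*U)
R(x, N) = 6 + x (R(x, N) = (6 + x)*(-2 + 3) = (6 + x)*1 = 6 + x)
-356 + R(C(H(-5, -2)), sqrt(-11 - 3))*(-53) = -356 + (6 + (-25 + 5*(2*(-5))))*(-53) = -356 + (6 + (-25 + 5*(-10)))*(-53) = -356 + (6 + (-25 - 50))*(-53) = -356 + (6 - 75)*(-53) = -356 - 69*(-53) = -356 + 3657 = 3301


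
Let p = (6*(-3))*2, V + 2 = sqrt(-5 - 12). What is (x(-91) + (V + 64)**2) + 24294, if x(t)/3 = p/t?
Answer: 2559119/91 + 124*I*sqrt(17) ≈ 28122.0 + 511.27*I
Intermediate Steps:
V = -2 + I*sqrt(17) (V = -2 + sqrt(-5 - 12) = -2 + sqrt(-17) = -2 + I*sqrt(17) ≈ -2.0 + 4.1231*I)
p = -36 (p = -18*2 = -36)
x(t) = -108/t (x(t) = 3*(-36/t) = -108/t)
(x(-91) + (V + 64)**2) + 24294 = (-108/(-91) + ((-2 + I*sqrt(17)) + 64)**2) + 24294 = (-108*(-1/91) + (62 + I*sqrt(17))**2) + 24294 = (108/91 + (62 + I*sqrt(17))**2) + 24294 = 2210862/91 + (62 + I*sqrt(17))**2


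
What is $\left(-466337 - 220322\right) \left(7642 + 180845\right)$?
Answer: $-129426294933$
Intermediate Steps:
$\left(-466337 - 220322\right) \left(7642 + 180845\right) = \left(-686659\right) 188487 = -129426294933$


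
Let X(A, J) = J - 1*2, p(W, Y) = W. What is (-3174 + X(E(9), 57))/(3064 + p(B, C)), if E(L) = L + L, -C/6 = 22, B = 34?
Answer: -3119/3098 ≈ -1.0068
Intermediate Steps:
C = -132 (C = -6*22 = -132)
E(L) = 2*L
X(A, J) = -2 + J (X(A, J) = J - 2 = -2 + J)
(-3174 + X(E(9), 57))/(3064 + p(B, C)) = (-3174 + (-2 + 57))/(3064 + 34) = (-3174 + 55)/3098 = -3119*1/3098 = -3119/3098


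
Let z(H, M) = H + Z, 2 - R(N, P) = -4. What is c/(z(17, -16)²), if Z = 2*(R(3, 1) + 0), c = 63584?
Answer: 63584/841 ≈ 75.605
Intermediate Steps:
R(N, P) = 6 (R(N, P) = 2 - 1*(-4) = 2 + 4 = 6)
Z = 12 (Z = 2*(6 + 0) = 2*6 = 12)
z(H, M) = 12 + H (z(H, M) = H + 12 = 12 + H)
c/(z(17, -16)²) = 63584/((12 + 17)²) = 63584/(29²) = 63584/841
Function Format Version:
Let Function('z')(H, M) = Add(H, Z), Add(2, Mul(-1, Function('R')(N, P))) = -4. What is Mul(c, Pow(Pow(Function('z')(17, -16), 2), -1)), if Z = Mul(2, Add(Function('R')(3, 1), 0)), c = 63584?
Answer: Rational(63584, 841) ≈ 75.605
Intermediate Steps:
Function('R')(N, P) = 6 (Function('R')(N, P) = Add(2, Mul(-1, -4)) = Add(2, 4) = 6)
Z = 12 (Z = Mul(2, Add(6, 0)) = Mul(2, 6) = 12)
Function('z')(H, M) = Add(12, H) (Function('z')(H, M) = Add(H, 12) = Add(12, H))
Mul(c, Pow(Pow(Function('z')(17, -16), 2), -1)) = Mul(63584, Pow(Pow(Add(12, 17), 2), -1)) = Mul(63584, Pow(Pow(29, 2), -1)) = Mul(63584, Pow(841, -1)) = Mul(63584, Rational(1, 841)) = Rational(63584, 841)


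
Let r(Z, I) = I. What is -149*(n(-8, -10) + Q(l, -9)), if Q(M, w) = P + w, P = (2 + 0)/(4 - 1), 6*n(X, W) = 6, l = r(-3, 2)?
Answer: 3278/3 ≈ 1092.7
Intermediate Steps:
l = 2
n(X, W) = 1 (n(X, W) = (⅙)*6 = 1)
P = ⅔ (P = 2/3 = 2*(⅓) = ⅔ ≈ 0.66667)
Q(M, w) = ⅔ + w
-149*(n(-8, -10) + Q(l, -9)) = -149*(1 + (⅔ - 9)) = -149*(1 - 25/3) = -149*(-22/3) = 3278/3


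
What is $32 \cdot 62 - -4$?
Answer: $1988$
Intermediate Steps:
$32 \cdot 62 - -4 = 1984 + 4 = 1988$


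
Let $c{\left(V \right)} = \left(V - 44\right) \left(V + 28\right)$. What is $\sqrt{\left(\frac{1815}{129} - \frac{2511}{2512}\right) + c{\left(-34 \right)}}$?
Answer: $\frac{455 \sqrt{1694501}}{27004} \approx 21.933$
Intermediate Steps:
$c{\left(V \right)} = \left(-44 + V\right) \left(28 + V\right)$
$\sqrt{\left(\frac{1815}{129} - \frac{2511}{2512}\right) + c{\left(-34 \right)}} = \sqrt{\left(\frac{1815}{129} - \frac{2511}{2512}\right) - \left(688 - 1156\right)} = \sqrt{\left(1815 \cdot \frac{1}{129} - \frac{2511}{2512}\right) + \left(-1232 + 1156 + 544\right)} = \sqrt{\left(\frac{605}{43} - \frac{2511}{2512}\right) + 468} = \sqrt{\frac{1411787}{108016} + 468} = \sqrt{\frac{51963275}{108016}} = \frac{455 \sqrt{1694501}}{27004}$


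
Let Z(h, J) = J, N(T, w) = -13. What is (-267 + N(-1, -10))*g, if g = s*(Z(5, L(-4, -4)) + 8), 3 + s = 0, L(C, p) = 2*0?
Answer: 6720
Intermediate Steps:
L(C, p) = 0
s = -3 (s = -3 + 0 = -3)
g = -24 (g = -3*(0 + 8) = -3*8 = -24)
(-267 + N(-1, -10))*g = (-267 - 13)*(-24) = -280*(-24) = 6720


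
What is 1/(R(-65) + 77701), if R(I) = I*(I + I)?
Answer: 1/86151 ≈ 1.1608e-5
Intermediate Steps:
R(I) = 2*I² (R(I) = I*(2*I) = 2*I²)
1/(R(-65) + 77701) = 1/(2*(-65)² + 77701) = 1/(2*4225 + 77701) = 1/(8450 + 77701) = 1/86151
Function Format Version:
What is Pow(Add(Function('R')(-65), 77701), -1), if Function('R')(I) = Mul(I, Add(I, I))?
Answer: Rational(1, 86151) ≈ 1.1608e-5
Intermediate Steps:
Function('R')(I) = Mul(2, Pow(I, 2)) (Function('R')(I) = Mul(I, Mul(2, I)) = Mul(2, Pow(I, 2)))
Pow(Add(Function('R')(-65), 77701), -1) = Pow(Add(Mul(2, Pow(-65, 2)), 77701), -1) = Pow(Add(Mul(2, 4225), 77701), -1) = Pow(Add(8450, 77701), -1) = Pow(86151, -1) = Rational(1, 86151)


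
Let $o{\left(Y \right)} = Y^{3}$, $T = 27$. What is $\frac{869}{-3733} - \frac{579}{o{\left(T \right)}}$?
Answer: $- \frac{6421978}{24492213} \approx -0.26221$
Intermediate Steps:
$\frac{869}{-3733} - \frac{579}{o{\left(T \right)}} = \frac{869}{-3733} - \frac{579}{27^{3}} = 869 \left(- \frac{1}{3733}\right) - \frac{579}{19683} = - \frac{869}{3733} - \frac{193}{6561} = - \frac{6421978}{24492213}$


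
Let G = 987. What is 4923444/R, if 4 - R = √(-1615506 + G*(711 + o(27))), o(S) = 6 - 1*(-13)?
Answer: 4923444/223753 + 7385166*I*√24861/223753 ≈ 22.004 + 5204.2*I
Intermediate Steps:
o(S) = 19 (o(S) = 6 + 13 = 19)
R = 4 - 6*I*√24861 (R = 4 - √(-1615506 + 987*(711 + 19)) = 4 - √(-1615506 + 987*730) = 4 - √(-1615506 + 720510) = 4 - √(-894996) = 4 - 6*I*√24861 ≈ 4.0 - 946.04*I)
4923444/R = 4923444/(4 - 6*I*√24861)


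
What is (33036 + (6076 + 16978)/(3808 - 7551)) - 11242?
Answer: 81551888/3743 ≈ 21788.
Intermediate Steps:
(33036 + (6076 + 16978)/(3808 - 7551)) - 11242 = (33036 + 23054/(-3743)) - 11242 = (33036 + 23054*(-1/3743)) - 11242 = (33036 - 23054/3743) - 11242 = 123630694/3743 - 11242 = 81551888/3743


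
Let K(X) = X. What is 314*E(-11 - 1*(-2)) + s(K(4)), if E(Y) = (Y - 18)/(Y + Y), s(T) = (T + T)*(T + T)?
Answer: 535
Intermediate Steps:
s(T) = 4*T² (s(T) = (2*T)*(2*T) = 4*T²)
E(Y) = (-18 + Y)/(2*Y) (E(Y) = (-18 + Y)/((2*Y)) = (-18 + Y)*(1/(2*Y)) = (-18 + Y)/(2*Y))
314*E(-11 - 1*(-2)) + s(K(4)) = 314*((-18 + (-11 - 1*(-2)))/(2*(-11 - 1*(-2)))) + 4*4² = 314*((-18 + (-11 + 2))/(2*(-11 + 2))) + 4*16 = 314*((½)*(-18 - 9)/(-9)) + 64 = 314*((½)*(-⅑)*(-27)) + 64 = 314*(3/2) + 64 = 471 + 64 = 535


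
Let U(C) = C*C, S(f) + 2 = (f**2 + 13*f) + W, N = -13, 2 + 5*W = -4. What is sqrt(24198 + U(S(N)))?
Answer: sqrt(605206)/5 ≈ 155.59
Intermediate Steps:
W = -6/5 (W = -2/5 + (1/5)*(-4) = -2/5 - 4/5 = -6/5 ≈ -1.2000)
S(f) = -16/5 + f**2 + 13*f (S(f) = -2 + ((f**2 + 13*f) - 6/5) = -2 + (-6/5 + f**2 + 13*f) = -16/5 + f**2 + 13*f)
U(C) = C**2
sqrt(24198 + U(S(N))) = sqrt(24198 + (-16/5 + (-13)**2 + 13*(-13))**2) = sqrt(24198 + (-16/5 + 169 - 169)**2) = sqrt(24198 + (-16/5)**2) = sqrt(24198 + 256/25) = sqrt(605206/25) = sqrt(605206)/5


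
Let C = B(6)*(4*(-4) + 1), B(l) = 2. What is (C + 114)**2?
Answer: 7056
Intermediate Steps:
C = -30 (C = 2*(4*(-4) + 1) = 2*(-16 + 1) = 2*(-15) = -30)
(C + 114)**2 = (-30 + 114)**2 = 84**2 = 7056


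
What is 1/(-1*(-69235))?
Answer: 1/69235 ≈ 1.4444e-5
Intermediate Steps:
1/(-1*(-69235)) = 1/69235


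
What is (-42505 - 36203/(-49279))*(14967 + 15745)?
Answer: -64328362956704/49279 ≈ -1.3054e+9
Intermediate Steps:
(-42505 - 36203/(-49279))*(14967 + 15745) = (-42505 - 36203*(-1/49279))*30712 = (-42505 + 36203/49279)*30712 = -2094567692/49279*30712 = -64328362956704/49279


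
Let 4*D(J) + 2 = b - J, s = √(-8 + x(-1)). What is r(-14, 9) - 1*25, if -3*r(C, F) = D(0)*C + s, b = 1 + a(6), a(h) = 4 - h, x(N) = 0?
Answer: -57/2 - 2*I*√2/3 ≈ -28.5 - 0.94281*I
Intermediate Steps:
s = 2*I*√2 (s = √(-8 + 0) = √(-8) = 2*I*√2 ≈ 2.8284*I)
b = -1 (b = 1 + (4 - 1*6) = 1 + (4 - 6) = 1 - 2 = -1)
D(J) = -¾ - J/4 (D(J) = -½ + (-1 - J)/4 = -½ + (-¼ - J/4) = -¾ - J/4)
r(C, F) = C/4 - 2*I*√2/3 (r(C, F) = -((-¾ - ¼*0)*C + 2*I*√2)/3 = -((-¾ + 0)*C + 2*I*√2)/3 = -(-3*C/4 + 2*I*√2)/3 = C/4 - 2*I*√2/3)
r(-14, 9) - 1*25 = ((¼)*(-14) - 2*I*√2/3) - 1*25 = (-7/2 - 2*I*√2/3) - 25 = -57/2 - 2*I*√2/3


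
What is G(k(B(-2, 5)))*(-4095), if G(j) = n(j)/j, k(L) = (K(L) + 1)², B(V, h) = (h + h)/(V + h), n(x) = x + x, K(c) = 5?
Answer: -8190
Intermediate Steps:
n(x) = 2*x
B(V, h) = 2*h/(V + h) (B(V, h) = (2*h)/(V + h) = 2*h/(V + h))
k(L) = 36 (k(L) = (5 + 1)² = 6² = 36)
G(j) = 2 (G(j) = (2*j)/j = 2)
G(k(B(-2, 5)))*(-4095) = 2*(-4095) = -8190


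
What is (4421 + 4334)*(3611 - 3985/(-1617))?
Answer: 51155219860/1617 ≈ 3.1636e+7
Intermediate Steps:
(4421 + 4334)*(3611 - 3985/(-1617)) = 8755*(3611 - 3985*(-1/1617)) = 8755*(3611 + 3985/1617) = 8755*(5842972/1617) = 51155219860/1617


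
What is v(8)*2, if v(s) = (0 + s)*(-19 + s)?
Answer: -176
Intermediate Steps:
v(s) = s*(-19 + s)
v(8)*2 = (8*(-19 + 8))*2 = (8*(-11))*2 = -88*2 = -176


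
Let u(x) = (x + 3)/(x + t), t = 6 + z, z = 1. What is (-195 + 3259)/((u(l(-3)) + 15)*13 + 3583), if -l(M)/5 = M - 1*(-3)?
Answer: 21448/26485 ≈ 0.80982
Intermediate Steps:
t = 7 (t = 6 + 1 = 7)
l(M) = -15 - 5*M (l(M) = -5*(M - 1*(-3)) = -5*(M + 3) = -5*(3 + M) = -15 - 5*M)
u(x) = (3 + x)/(7 + x) (u(x) = (x + 3)/(x + 7) = (3 + x)/(7 + x))
(-195 + 3259)/((u(l(-3)) + 15)*13 + 3583) = (-195 + 3259)/(((3 + (-15 - 5*(-3)))/(7 + (-15 - 5*(-3))) + 15)*13 + 3583) = 3064/(((3 + (-15 + 15))/(7 + (-15 + 15)) + 15)*13 + 3583) = 3064/(((3 + 0)/(7 + 0) + 15)*13 + 3583) = 3064/((3/7 + 15)*13 + 3583) = 3064/((108/7)*13 + 3583) = 3064/(1404/7 + 3583) = 3064/(26485/7) = 3064*(7/26485) = 21448/26485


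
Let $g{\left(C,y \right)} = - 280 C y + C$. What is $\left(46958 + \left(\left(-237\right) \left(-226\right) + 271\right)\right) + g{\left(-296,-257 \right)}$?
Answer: $-21199665$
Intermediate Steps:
$g{\left(C,y \right)} = C - 280 C y$ ($g{\left(C,y \right)} = - 280 C y + C = C - 280 C y$)
$\left(46958 + \left(\left(-237\right) \left(-226\right) + 271\right)\right) + g{\left(-296,-257 \right)} = \left(46958 + \left(\left(-237\right) \left(-226\right) + 271\right)\right) - 296 \left(1 - -71960\right) = \left(46958 + \left(53562 + 271\right)\right) - 296 \left(1 + 71960\right) = \left(46958 + 53833\right) - 21300456 = 100791 - 21300456 = -21199665$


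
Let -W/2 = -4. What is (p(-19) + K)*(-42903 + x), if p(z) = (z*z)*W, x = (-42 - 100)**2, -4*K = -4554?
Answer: -183117167/2 ≈ -9.1559e+7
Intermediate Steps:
W = 8 (W = -2*(-4) = 8)
K = 2277/2 (K = -1/4*(-4554) = 2277/2 ≈ 1138.5)
x = 20164 (x = (-142)**2 = 20164)
p(z) = 8*z**2 (p(z) = (z*z)*8 = z**2*8 = 8*z**2)
(p(-19) + K)*(-42903 + x) = (8*(-19)**2 + 2277/2)*(-42903 + 20164) = (8*361 + 2277/2)*(-22739) = (2888 + 2277/2)*(-22739) = (8053/2)*(-22739) = -183117167/2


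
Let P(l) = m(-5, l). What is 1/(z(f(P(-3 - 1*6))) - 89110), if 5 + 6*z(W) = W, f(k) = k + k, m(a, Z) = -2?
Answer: -2/178223 ≈ -1.1222e-5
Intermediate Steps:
P(l) = -2
f(k) = 2*k
z(W) = -⅚ + W/6
1/(z(f(P(-3 - 1*6))) - 89110) = 1/((-⅚ + (2*(-2))/6) - 89110) = 1/((-⅚ + (⅙)*(-4)) - 89110) = 1/((-⅚ - ⅔) - 89110) = 1/(-3/2 - 89110) = 1/(-178223/2) = -2/178223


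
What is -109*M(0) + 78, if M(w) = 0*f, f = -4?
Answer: 78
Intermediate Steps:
M(w) = 0 (M(w) = 0*(-4) = 0)
-109*M(0) + 78 = -109*0 + 78 = 0 + 78 = 78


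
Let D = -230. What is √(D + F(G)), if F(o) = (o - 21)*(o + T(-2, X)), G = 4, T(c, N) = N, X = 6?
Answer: 20*I ≈ 20.0*I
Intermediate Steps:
F(o) = (-21 + o)*(6 + o) (F(o) = (o - 21)*(o + 6) = (-21 + o)*(6 + o))
√(D + F(G)) = √(-230 + (-126 + 4² - 15*4)) = √(-230 + (-126 + 16 - 60)) = √(-230 - 170) = √(-400) = 20*I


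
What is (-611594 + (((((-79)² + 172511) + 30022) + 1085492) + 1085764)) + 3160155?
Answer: 4928591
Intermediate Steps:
(-611594 + (((((-79)² + 172511) + 30022) + 1085492) + 1085764)) + 3160155 = (-611594 + ((((6241 + 172511) + 30022) + 1085492) + 1085764)) + 3160155 = (-611594 + (((178752 + 30022) + 1085492) + 1085764)) + 3160155 = (-611594 + ((208774 + 1085492) + 1085764)) + 3160155 = (-611594 + (1294266 + 1085764)) + 3160155 = (-611594 + 2380030) + 3160155 = 1768436 + 3160155 = 4928591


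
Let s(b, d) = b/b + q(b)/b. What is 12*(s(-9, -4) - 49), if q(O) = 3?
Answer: -580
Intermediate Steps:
s(b, d) = 1 + 3/b (s(b, d) = b/b + 3/b = 1 + 3/b)
12*(s(-9, -4) - 49) = 12*((3 - 9)/(-9) - 49) = 12*(-1/9*(-6) - 49) = 12*(2/3 - 49) = 12*(-145/3) = -580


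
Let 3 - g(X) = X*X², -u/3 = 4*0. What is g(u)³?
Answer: 27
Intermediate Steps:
u = 0 (u = -12*0 = -3*0 = 0)
g(X) = 3 - X³ (g(X) = 3 - X*X² = 3 - X³)
g(u)³ = (3 - 1*0³)³ = (3 - 1*0)³ = (3 + 0)³ = 3³ = 27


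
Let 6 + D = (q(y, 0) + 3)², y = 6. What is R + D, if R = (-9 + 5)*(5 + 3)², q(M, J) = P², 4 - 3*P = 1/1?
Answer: -246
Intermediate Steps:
P = 1 (P = 4/3 - ⅓/1 = 4/3 - ⅓*1 = 4/3 - ⅓ = 1)
q(M, J) = 1 (q(M, J) = 1² = 1)
D = 10 (D = -6 + (1 + 3)² = -6 + 4² = -6 + 16 = 10)
R = -256 (R = -4*8² = -4*64 = -256)
R + D = -256 + 10 = -246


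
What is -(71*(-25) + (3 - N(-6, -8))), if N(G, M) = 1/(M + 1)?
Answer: 12403/7 ≈ 1771.9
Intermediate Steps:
N(G, M) = 1/(1 + M)
-(71*(-25) + (3 - N(-6, -8))) = -(71*(-25) + (3 - 1/(1 - 8))) = -(-1775 + (3 - 1/(-7))) = -(-1775 + (3 - 1*(-⅐))) = -(-1775 + (3 + ⅐)) = -(-1775 + 22/7) = -1*(-12403/7) = 12403/7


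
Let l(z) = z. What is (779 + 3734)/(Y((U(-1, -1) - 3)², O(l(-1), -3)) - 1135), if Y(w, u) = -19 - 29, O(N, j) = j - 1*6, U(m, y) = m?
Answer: -4513/1183 ≈ -3.8149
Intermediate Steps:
O(N, j) = -6 + j (O(N, j) = j - 6 = -6 + j)
Y(w, u) = -48
(779 + 3734)/(Y((U(-1, -1) - 3)², O(l(-1), -3)) - 1135) = (779 + 3734)/(-48 - 1135) = 4513/(-1183) = 4513*(-1/1183) = -4513/1183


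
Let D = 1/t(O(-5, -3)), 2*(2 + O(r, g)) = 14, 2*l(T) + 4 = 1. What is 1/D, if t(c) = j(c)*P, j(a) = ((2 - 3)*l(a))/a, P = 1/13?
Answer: 3/130 ≈ 0.023077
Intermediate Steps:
l(T) = -3/2 (l(T) = -2 + (½)*1 = -2 + ½ = -3/2)
P = 1/13 ≈ 0.076923
O(r, g) = 5 (O(r, g) = -2 + (½)*14 = -2 + 7 = 5)
j(a) = 3/(2*a) (j(a) = ((2 - 3)*(-3/2))/a = (-1*(-3/2))/a = 3/(2*a))
t(c) = 3/(26*c) (t(c) = (3/(2*c))*(1/13) = 3/(26*c))
D = 130/3 (D = 1/((3/26)/5) = 1/((3/26)*(⅕)) = 1/(3/130) = 130/3 ≈ 43.333)
1/D = 1/(130/3) = 3/130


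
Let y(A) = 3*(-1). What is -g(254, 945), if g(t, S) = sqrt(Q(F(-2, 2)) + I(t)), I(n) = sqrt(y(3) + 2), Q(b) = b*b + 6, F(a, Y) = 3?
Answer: -sqrt(15 + I) ≈ -3.8751 - 0.12903*I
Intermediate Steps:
Q(b) = 6 + b**2 (Q(b) = b**2 + 6 = 6 + b**2)
y(A) = -3
I(n) = I (I(n) = sqrt(-3 + 2) = sqrt(-1) = I)
g(t, S) = sqrt(15 + I) (g(t, S) = sqrt((6 + 3**2) + I) = sqrt((6 + 9) + I) = sqrt(15 + I))
-g(254, 945) = -sqrt(15 + I)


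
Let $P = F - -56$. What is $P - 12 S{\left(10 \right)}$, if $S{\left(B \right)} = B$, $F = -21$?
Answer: $-85$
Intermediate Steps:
$P = 35$ ($P = -21 - -56 = -21 + 56 = 35$)
$P - 12 S{\left(10 \right)} = 35 - 120 = -85$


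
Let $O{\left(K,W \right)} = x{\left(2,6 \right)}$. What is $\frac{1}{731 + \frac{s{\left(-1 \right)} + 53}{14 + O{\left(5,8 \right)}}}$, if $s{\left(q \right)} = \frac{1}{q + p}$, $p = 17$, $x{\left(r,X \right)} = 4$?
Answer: $\frac{96}{70459} \approx 0.0013625$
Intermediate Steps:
$O{\left(K,W \right)} = 4$
$s{\left(q \right)} = \frac{1}{17 + q}$ ($s{\left(q \right)} = \frac{1}{q + 17} = \frac{1}{17 + q}$)
$\frac{1}{731 + \frac{s{\left(-1 \right)} + 53}{14 + O{\left(5,8 \right)}}} = \frac{1}{731 + \frac{\frac{1}{17 - 1} + 53}{14 + 4}} = \frac{1}{731 + \frac{\frac{1}{16} + 53}{18}} = \frac{1}{731 + \left(\frac{1}{16} + 53\right) \frac{1}{18}} = \frac{1}{731 + \frac{849}{16} \cdot \frac{1}{18}} = \frac{1}{731 + \frac{283}{96}} = \frac{1}{\frac{70459}{96}} = \frac{96}{70459}$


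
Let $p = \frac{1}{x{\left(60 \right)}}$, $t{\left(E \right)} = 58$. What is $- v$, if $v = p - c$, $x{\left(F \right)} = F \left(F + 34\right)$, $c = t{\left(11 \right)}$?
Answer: $\frac{327119}{5640} \approx 58.0$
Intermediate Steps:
$c = 58$
$x{\left(F \right)} = F \left(34 + F\right)$
$p = \frac{1}{5640}$ ($p = \frac{1}{60 \left(34 + 60\right)} = \frac{1}{60 \cdot 94} = \frac{1}{5640} \approx 0.0001773$)
$v = - \frac{327119}{5640}$ ($v = \frac{1}{5640} - 58 = - \frac{327119}{5640} \approx -58.0$)
$- v = \left(-1\right) \left(- \frac{327119}{5640}\right) = \frac{327119}{5640}$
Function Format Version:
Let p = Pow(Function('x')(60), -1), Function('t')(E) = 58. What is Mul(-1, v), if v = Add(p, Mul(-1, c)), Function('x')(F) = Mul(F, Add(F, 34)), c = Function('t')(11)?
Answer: Rational(327119, 5640) ≈ 58.000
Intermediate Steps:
c = 58
Function('x')(F) = Mul(F, Add(34, F))
p = Rational(1, 5640) (p = Pow(Mul(60, Add(34, 60)), -1) = Pow(Mul(60, 94), -1) = Pow(5640, -1) = Rational(1, 5640) ≈ 0.00017730)
v = Rational(-327119, 5640) (v = Add(Rational(1, 5640), Mul(-1, 58)) = Add(Rational(1, 5640), -58) = Rational(-327119, 5640) ≈ -58.000)
Mul(-1, v) = Mul(-1, Rational(-327119, 5640)) = Rational(327119, 5640)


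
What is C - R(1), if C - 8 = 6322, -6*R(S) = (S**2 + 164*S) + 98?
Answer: 38243/6 ≈ 6373.8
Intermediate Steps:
R(S) = -49/3 - 82*S/3 - S**2/6 (R(S) = -((S**2 + 164*S) + 98)/6 = -(98 + S**2 + 164*S)/6 = -49/3 - 82*S/3 - S**2/6)
C = 6330 (C = 8 + 6322 = 6330)
C - R(1) = 6330 - (-49/3 - 82/3*1 - 1/6*1**2) = 6330 - (-49/3 - 82/3 - 1/6*1) = 6330 - (-49/3 - 82/3 - 1/6) = 6330 - 1*(-263/6) = 6330 + 263/6 = 38243/6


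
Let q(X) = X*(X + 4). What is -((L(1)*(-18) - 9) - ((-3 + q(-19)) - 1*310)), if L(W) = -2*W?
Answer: -55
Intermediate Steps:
q(X) = X*(4 + X)
-((L(1)*(-18) - 9) - ((-3 + q(-19)) - 1*310)) = -((-2*1*(-18) - 9) - ((-3 - 19*(4 - 19)) - 1*310)) = -((-2*(-18) - 9) - ((-3 - 19*(-15)) - 310)) = -((36 - 9) - ((-3 + 285) - 310)) = -(27 - (282 - 310)) = -(27 - 1*(-28)) = -(27 + 28) = -1*55 = -55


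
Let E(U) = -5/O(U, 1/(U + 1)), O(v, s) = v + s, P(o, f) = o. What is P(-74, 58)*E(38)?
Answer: 14430/1483 ≈ 9.7303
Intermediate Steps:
O(v, s) = s + v
E(U) = -5/(U + 1/(1 + U)) (E(U) = -5/(1/(U + 1) + U) = -5/(1/(1 + U) + U) = -5/(U + 1/(1 + U)))
P(-74, 58)*E(38) = -370*(-1 - 1*38)/(1 + 38*(1 + 38)) = -370*(-1 - 38)/(1 + 38*39) = -370*(-39)/(1 + 1482) = -370*(-39)/1483 = -74*(-195/1483) = 14430/1483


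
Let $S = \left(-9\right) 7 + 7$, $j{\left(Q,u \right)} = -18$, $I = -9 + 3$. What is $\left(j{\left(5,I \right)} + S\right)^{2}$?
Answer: $5476$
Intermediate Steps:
$I = -6$
$S = -56$ ($S = -63 + 7 = -56$)
$\left(j{\left(5,I \right)} + S\right)^{2} = \left(-18 - 56\right)^{2} = \left(-74\right)^{2} = 5476$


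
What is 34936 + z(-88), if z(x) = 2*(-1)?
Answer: 34934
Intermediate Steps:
z(x) = -2
34936 + z(-88) = 34936 - 2 = 34934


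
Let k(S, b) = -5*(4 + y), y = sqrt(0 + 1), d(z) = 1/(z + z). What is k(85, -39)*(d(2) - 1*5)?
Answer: 475/4 ≈ 118.75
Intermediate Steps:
d(z) = 1/(2*z)
y = 1 (y = sqrt(1) = 1)
k(S, b) = -25 (k(S, b) = -5*(4 + 1) = -5*5 = -25)
k(85, -39)*(d(2) - 1*5) = -25*((1/2)/2 - 1*5) = -25*((1/2)*(1/2) - 5) = -25*(1/4 - 5) = -25*(-19/4) = 475/4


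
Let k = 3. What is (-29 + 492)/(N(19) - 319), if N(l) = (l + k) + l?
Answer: -463/278 ≈ -1.6655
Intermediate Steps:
N(l) = 3 + 2*l (N(l) = (l + 3) + l = (3 + l) + l = 3 + 2*l)
(-29 + 492)/(N(19) - 319) = (-29 + 492)/((3 + 2*19) - 319) = 463/((3 + 38) - 319) = 463/(41 - 319) = 463/(-278) = 463*(-1/278) = -463/278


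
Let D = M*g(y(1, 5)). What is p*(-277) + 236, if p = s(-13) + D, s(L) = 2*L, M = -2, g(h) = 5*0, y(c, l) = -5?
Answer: 7438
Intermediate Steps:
g(h) = 0
D = 0 (D = -2*0 = 0)
p = -26 (p = 2*(-13) + 0 = -26 + 0 = -26)
p*(-277) + 236 = -26*(-277) + 236 = 7202 + 236 = 7438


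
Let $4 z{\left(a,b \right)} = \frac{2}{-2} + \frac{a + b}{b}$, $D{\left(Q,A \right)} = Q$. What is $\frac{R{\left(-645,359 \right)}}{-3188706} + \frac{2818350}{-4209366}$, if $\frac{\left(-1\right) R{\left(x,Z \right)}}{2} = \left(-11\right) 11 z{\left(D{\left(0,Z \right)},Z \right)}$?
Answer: $- \frac{469725}{701561} \approx -0.66954$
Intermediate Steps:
$z{\left(a,b \right)} = - \frac{1}{4} + \frac{a + b}{4 b}$ ($z{\left(a,b \right)} = \frac{\frac{2}{-2} + \frac{a + b}{b}}{4} = \frac{2 \left(- \frac{1}{2}\right) + \frac{a + b}{b}}{4} = \frac{-1 + \frac{a + b}{b}}{4} = - \frac{1}{4} + \frac{a + b}{4 b}$)
$R{\left(x,Z \right)} = 0$ ($R{\left(x,Z \right)} = - 2 \left(-11\right) 11 \cdot \frac{1}{4} \cdot 0 \frac{1}{Z} = - 2 \left(\left(-121\right) 0\right) = \left(-2\right) 0 = 0$)
$\frac{R{\left(-645,359 \right)}}{-3188706} + \frac{2818350}{-4209366} = \frac{0}{-3188706} + \frac{2818350}{-4209366} = 0 \left(- \frac{1}{3188706}\right) + 2818350 \left(- \frac{1}{4209366}\right) = 0 - \frac{469725}{701561} = - \frac{469725}{701561}$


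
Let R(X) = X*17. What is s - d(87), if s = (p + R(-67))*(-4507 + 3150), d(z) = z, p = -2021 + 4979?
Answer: -2468470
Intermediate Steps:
p = 2958
R(X) = 17*X
s = -2468383 (s = (2958 + 17*(-67))*(-4507 + 3150) = (2958 - 1139)*(-1357) = 1819*(-1357) = -2468383)
s - d(87) = -2468383 - 1*87 = -2468383 - 87 = -2468470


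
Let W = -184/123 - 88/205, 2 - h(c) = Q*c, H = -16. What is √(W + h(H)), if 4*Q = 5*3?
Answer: 7*√463710/615 ≈ 7.7508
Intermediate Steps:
Q = 15/4 (Q = (5*3)/4 = (¼)*15 = 15/4 ≈ 3.7500)
h(c) = 2 - 15*c/4
W = -1184/615 (W = -184*1/123 - 88*1/205 = -184/123 - 88/205 = -1184/615 ≈ -1.9252)
√(W + h(H)) = √(-1184/615 + (2 - 15/4*(-16))) = √(-1184/615 + (2 + 60)) = √(-1184/615 + 62) = √(36946/615) = 7*√463710/615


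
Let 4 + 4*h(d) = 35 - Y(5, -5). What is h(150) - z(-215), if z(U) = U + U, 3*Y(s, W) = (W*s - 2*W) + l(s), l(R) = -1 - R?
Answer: 879/2 ≈ 439.50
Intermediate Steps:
Y(s, W) = -1/3 - 2*W/3 - s/3 + W*s/3 (Y(s, W) = ((W*s - 2*W) + (-1 - s))/3 = ((-2*W + W*s) + (-1 - s))/3 = (-1 - s - 2*W + W*s)/3 = -1/3 - 2*W/3 - s/3 + W*s/3)
h(d) = 19/2 (h(d) = -1 + (35 - (-1/3 - 2/3*(-5) - 1/3*5 + (1/3)*(-5)*5))/4 = -1 + (35 - (-1/3 + 10/3 - 5/3 - 25/3))/4 = -1 + (35 - 1*(-7))/4 = -1 + (35 + 7)/4 = -1 + (1/4)*42 = -1 + 21/2 = 19/2)
z(U) = 2*U
h(150) - z(-215) = 19/2 - 2*(-215) = 19/2 - 1*(-430) = 19/2 + 430 = 879/2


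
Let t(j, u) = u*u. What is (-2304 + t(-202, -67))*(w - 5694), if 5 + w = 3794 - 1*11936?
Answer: -30242585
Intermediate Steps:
t(j, u) = u²
w = -8147 (w = -5 + (3794 - 1*11936) = -5 + (3794 - 11936) = -5 - 8142 = -8147)
(-2304 + t(-202, -67))*(w - 5694) = (-2304 + (-67)²)*(-8147 - 5694) = (-2304 + 4489)*(-13841) = 2185*(-13841) = -30242585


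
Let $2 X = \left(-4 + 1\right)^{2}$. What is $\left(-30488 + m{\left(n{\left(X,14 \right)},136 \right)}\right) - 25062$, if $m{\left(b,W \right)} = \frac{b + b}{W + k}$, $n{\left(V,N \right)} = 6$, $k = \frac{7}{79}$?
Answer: $- \frac{597217102}{10751} \approx -55550.0$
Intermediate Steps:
$k = \frac{7}{79}$ ($k = 7 \cdot \frac{1}{79} = \frac{7}{79} \approx 0.088608$)
$X = \frac{9}{2}$ ($X = \frac{\left(-4 + 1\right)^{2}}{2} = \frac{\left(-3\right)^{2}}{2} = \frac{1}{2} \cdot 9 = \frac{9}{2} \approx 4.5$)
$m{\left(b,W \right)} = \frac{2 b}{\frac{7}{79} + W}$ ($m{\left(b,W \right)} = \frac{b + b}{W + \frac{7}{79}} = \frac{2 b}{\frac{7}{79} + W}$)
$\left(-30488 + m{\left(n{\left(X,14 \right)},136 \right)}\right) - 25062 = \left(-30488 + 158 \cdot 6 \frac{1}{7 + 79 \cdot 136}\right) - 25062 = \left(-30488 + 158 \cdot 6 \frac{1}{7 + 10744}\right) - 25062 = \left(-30488 + 158 \cdot 6 \cdot \frac{1}{10751}\right) - 25062 = \left(-30488 + \frac{948}{10751}\right) - 25062 = - \frac{327775540}{10751} - 25062 = - \frac{597217102}{10751}$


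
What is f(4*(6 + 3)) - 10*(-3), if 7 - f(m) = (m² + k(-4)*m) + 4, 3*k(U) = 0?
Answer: -1263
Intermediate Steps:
k(U) = 0 (k(U) = (⅓)*0 = 0)
f(m) = 3 - m² (f(m) = 7 - ((m² + 0*m) + 4) = 7 - ((m² + 0) + 4) = 7 - (m² + 4) = 7 - (4 + m²) = 7 + (-4 - m²) = 3 - m²)
f(4*(6 + 3)) - 10*(-3) = (3 - (4*(6 + 3))²) - 10*(-3) = (3 - (4*9)²) + 30 = (3 - 1*36²) + 30 = (3 - 1*1296) + 30 = (3 - 1296) + 30 = -1293 + 30 = -1263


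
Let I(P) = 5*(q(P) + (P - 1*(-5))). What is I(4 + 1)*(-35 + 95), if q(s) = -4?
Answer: 1800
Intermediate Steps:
I(P) = 5 + 5*P (I(P) = 5*(-4 + (P - 1*(-5))) = 5*(-4 + (P + 5)) = 5*(-4 + (5 + P)) = 5*(1 + P) = 5 + 5*P)
I(4 + 1)*(-35 + 95) = (5 + 5*(4 + 1))*(-35 + 95) = (5 + 5*5)*60 = (5 + 25)*60 = 30*60 = 1800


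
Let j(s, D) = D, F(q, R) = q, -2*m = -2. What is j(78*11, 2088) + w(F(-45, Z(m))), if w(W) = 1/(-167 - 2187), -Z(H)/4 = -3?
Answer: 4915151/2354 ≈ 2088.0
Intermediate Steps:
m = 1 (m = -½*(-2) = 1)
Z(H) = 12 (Z(H) = -4*(-3) = 12)
w(W) = -1/2354 (w(W) = 1/(-2354) = -1/2354)
j(78*11, 2088) + w(F(-45, Z(m))) = 2088 - 1/2354 = 4915151/2354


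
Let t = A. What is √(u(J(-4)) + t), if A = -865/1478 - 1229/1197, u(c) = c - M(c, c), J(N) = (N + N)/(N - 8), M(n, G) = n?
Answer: I*√560602903658/589722 ≈ 1.2696*I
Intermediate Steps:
J(N) = 2*N/(-8 + N) (J(N) = (2*N)/(-8 + N) = 2*N/(-8 + N))
u(c) = 0 (u(c) = c - c = 0)
A = -2851867/1769166 (A = -865*1/1478 - 1229*1/1197 = -865/1478 - 1229/1197 = -2851867/1769166 ≈ -1.6120)
t = -2851867/1769166 ≈ -1.6120
√(u(J(-4)) + t) = √(0 - 2851867/1769166) = √(-2851867/1769166) = I*√560602903658/589722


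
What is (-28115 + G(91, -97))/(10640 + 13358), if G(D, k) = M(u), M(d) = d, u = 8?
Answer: -28107/23998 ≈ -1.1712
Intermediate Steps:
G(D, k) = 8
(-28115 + G(91, -97))/(10640 + 13358) = (-28115 + 8)/(10640 + 13358) = -28107/23998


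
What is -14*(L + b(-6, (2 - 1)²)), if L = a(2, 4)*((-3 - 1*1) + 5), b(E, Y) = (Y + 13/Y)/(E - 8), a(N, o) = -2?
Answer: 42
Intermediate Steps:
b(E, Y) = (Y + 13/Y)/(-8 + E)
L = -2 (L = -2*((-3 - 1*1) + 5) = -2*((-3 - 1) + 5) = -2*(-4 + 5) = -2*1 = -2)
-14*(L + b(-6, (2 - 1)²)) = -14*(-2 + (13 + ((2 - 1)²)²)/(((2 - 1)²)*(-8 - 6))) = -14*(-2 + (13 + (1²)²)/(1²*(-14))) = -14*(-2 - 1/14*(13 + 1²)/1) = -14*(-2 + 1*(-1/14)*(13 + 1)) = -14*(-2 + 1*(-1/14)*14) = -14*(-2 - 1) = -14*(-3) = 42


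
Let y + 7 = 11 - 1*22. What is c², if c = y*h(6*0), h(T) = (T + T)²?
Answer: 0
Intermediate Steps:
y = -18 (y = -7 + (11 - 1*22) = -7 + (11 - 22) = -7 - 11 = -18)
h(T) = 4*T² (h(T) = (2*T)² = 4*T²)
c = 0 (c = -72*(6*0)² = -72*0² = -72*0 = -18*0 = 0)
c² = 0² = 0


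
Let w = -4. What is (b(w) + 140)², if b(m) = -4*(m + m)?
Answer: 29584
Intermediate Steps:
b(m) = -8*m
(b(w) + 140)² = (-8*(-4) + 140)² = (32 + 140)² = 172² = 29584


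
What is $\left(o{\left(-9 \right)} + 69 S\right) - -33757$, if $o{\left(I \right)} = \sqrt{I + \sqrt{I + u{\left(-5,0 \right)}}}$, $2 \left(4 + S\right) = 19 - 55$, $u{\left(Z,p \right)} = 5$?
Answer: $32239 + \sqrt{-9 + 2 i} \approx 32239.0 + 3.0182 i$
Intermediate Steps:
$S = -22$ ($S = -4 + \frac{19 - 55}{2} = -4 + \frac{1}{2} \left(-36\right) = -4 - 18 = -22$)
$o{\left(I \right)} = \sqrt{I + \sqrt{5 + I}}$ ($o{\left(I \right)} = \sqrt{I + \sqrt{I + 5}} = \sqrt{I + \sqrt{5 + I}}$)
$\left(o{\left(-9 \right)} + 69 S\right) - -33757 = \left(\sqrt{-9 + \sqrt{5 - 9}} + 69 \left(-22\right)\right) - -33757 = \left(\sqrt{-9 + \sqrt{-4}} - 1518\right) + 33757 = \left(\sqrt{-9 + 2 i} - 1518\right) + 33757 = \left(-1518 + \sqrt{-9 + 2 i}\right) + 33757 = 32239 + \sqrt{-9 + 2 i}$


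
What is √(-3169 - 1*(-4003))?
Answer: √834 ≈ 28.879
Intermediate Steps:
√(-3169 - 1*(-4003)) = √(-3169 + 4003) = √834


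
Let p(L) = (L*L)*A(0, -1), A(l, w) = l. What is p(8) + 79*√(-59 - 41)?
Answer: 790*I ≈ 790.0*I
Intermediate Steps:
p(L) = 0 (p(L) = (L*L)*0 = L²*0 = 0)
p(8) + 79*√(-59 - 41) = 0 + 79*√(-59 - 41) = 0 + 79*√(-100) = 0 + 79*(10*I) = 0 + 790*I = 790*I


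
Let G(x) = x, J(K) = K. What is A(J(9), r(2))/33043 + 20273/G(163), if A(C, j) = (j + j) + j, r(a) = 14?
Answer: 669887585/5386009 ≈ 124.38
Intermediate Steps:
A(C, j) = 3*j (A(C, j) = 2*j + j = 3*j)
A(J(9), r(2))/33043 + 20273/G(163) = (3*14)/33043 + 20273/163 = 42*(1/33043) + 20273*(1/163) = 42/33043 + 20273/163 = 669887585/5386009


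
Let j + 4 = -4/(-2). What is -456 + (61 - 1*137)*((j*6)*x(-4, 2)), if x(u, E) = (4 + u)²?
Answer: -456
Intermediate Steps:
j = -2 (j = -4 - 4/(-2) = -4 - 4*(-½) = -4 + 2 = -2)
-456 + (61 - 1*137)*((j*6)*x(-4, 2)) = -456 + (61 - 1*137)*((-2*6)*(4 - 4)²) = -456 + (61 - 137)*(-12*0²) = -456 - (-912)*0 = -456 - 76*0 = -456 + 0 = -456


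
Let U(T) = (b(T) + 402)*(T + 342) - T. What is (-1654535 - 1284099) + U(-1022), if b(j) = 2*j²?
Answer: -1423709212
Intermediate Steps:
U(T) = -T + (342 + T)*(402 + 2*T²) (U(T) = (2*T² + 402)*(T + 342) - T = (402 + 2*T²)*(342 + T) - T = (342 + T)*(402 + 2*T²) - T = -T + (342 + T)*(402 + 2*T²))
(-1654535 - 1284099) + U(-1022) = (-1654535 - 1284099) + (137484 + 2*(-1022)³ + 401*(-1022) + 684*(-1022)²) = -2938634 + (137484 + 2*(-1067462648) - 409822 + 684*1044484) = -2938634 + (137484 - 2134925296 - 409822 + 714427056) = -2938634 - 1420770578 = -1423709212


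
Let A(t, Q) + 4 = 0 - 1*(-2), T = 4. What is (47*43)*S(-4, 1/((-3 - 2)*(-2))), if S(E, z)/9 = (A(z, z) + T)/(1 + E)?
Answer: -12126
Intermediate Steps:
A(t, Q) = -2 (A(t, Q) = -4 + (0 - 1*(-2)) = -4 + (0 + 2) = -4 + 2 = -2)
S(E, z) = 18/(1 + E) (S(E, z) = 9*((-2 + 4)/(1 + E)) = 9*(2/(1 + E)) = 18/(1 + E))
(47*43)*S(-4, 1/((-3 - 2)*(-2))) = (47*43)*(18/(1 - 4)) = 2021*(18/(-3)) = 2021*(18*(-⅓)) = 2021*(-6) = -12126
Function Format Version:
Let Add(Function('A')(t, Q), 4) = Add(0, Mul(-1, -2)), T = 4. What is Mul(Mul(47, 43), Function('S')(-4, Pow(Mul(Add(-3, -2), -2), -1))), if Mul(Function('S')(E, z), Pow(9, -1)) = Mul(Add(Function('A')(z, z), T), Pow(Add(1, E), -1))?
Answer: -12126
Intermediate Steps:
Function('A')(t, Q) = -2 (Function('A')(t, Q) = Add(-4, Add(0, Mul(-1, -2))) = Add(-4, Add(0, 2)) = Add(-4, 2) = -2)
Function('S')(E, z) = Mul(18, Pow(Add(1, E), -1)) (Function('S')(E, z) = Mul(9, Mul(Add(-2, 4), Pow(Add(1, E), -1))) = Mul(9, Mul(2, Pow(Add(1, E), -1))) = Mul(18, Pow(Add(1, E), -1)))
Mul(Mul(47, 43), Function('S')(-4, Pow(Mul(Add(-3, -2), -2), -1))) = Mul(Mul(47, 43), Mul(18, Pow(Add(1, -4), -1))) = Mul(2021, Mul(18, Pow(-3, -1))) = Mul(2021, Mul(18, Rational(-1, 3))) = Mul(2021, -6) = -12126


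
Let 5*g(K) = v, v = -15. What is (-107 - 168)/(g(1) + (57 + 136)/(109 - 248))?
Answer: 7645/122 ≈ 62.664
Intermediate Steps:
g(K) = -3 (g(K) = (⅕)*(-15) = -3)
(-107 - 168)/(g(1) + (57 + 136)/(109 - 248)) = (-107 - 168)/(-3 + (57 + 136)/(109 - 248)) = -275/(-3 + 193/(-139)) = -275/(-3 + 193*(-1/139)) = -275/(-3 - 193/139) = -275/(-610/139) = -139/610*(-275) = 7645/122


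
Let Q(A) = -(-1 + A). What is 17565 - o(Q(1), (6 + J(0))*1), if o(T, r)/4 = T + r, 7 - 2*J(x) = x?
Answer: 17527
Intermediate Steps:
Q(A) = 1 - A
J(x) = 7/2 - x/2
o(T, r) = 4*T + 4*r (o(T, r) = 4*(T + r) = 4*T + 4*r)
17565 - o(Q(1), (6 + J(0))*1) = 17565 - (4*(1 - 1*1) + 4*((6 + (7/2 - ½*0))*1)) = 17565 - (4*(1 - 1) + 4*((6 + (7/2 + 0))*1)) = 17565 - (4*0 + 4*((6 + 7/2)*1)) = 17565 - (0 + 4*((19/2)*1)) = 17565 - (0 + 4*(19/2)) = 17565 - (0 + 38) = 17565 - 1*38 = 17565 - 38 = 17527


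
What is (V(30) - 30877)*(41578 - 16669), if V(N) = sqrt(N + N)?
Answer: -769115193 + 49818*sqrt(15) ≈ -7.6892e+8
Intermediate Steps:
V(N) = sqrt(2)*sqrt(N) (V(N) = sqrt(2*N) = sqrt(2)*sqrt(N))
(V(30) - 30877)*(41578 - 16669) = (sqrt(2)*sqrt(30) - 30877)*(41578 - 16669) = (2*sqrt(15) - 30877)*24909 = (-30877 + 2*sqrt(15))*24909 = -769115193 + 49818*sqrt(15)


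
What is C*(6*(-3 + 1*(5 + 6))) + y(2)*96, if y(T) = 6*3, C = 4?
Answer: 1920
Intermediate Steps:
y(T) = 18
C*(6*(-3 + 1*(5 + 6))) + y(2)*96 = 4*(6*(-3 + 1*(5 + 6))) + 18*96 = 4*(6*(-3 + 1*11)) + 1728 = 4*(6*(-3 + 11)) + 1728 = 4*(6*8) + 1728 = 4*48 + 1728 = 192 + 1728 = 1920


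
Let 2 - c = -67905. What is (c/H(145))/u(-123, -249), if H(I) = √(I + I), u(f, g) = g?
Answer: -67907*√290/72210 ≈ -16.015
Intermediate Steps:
c = 67907 (c = 2 - 1*(-67905) = 2 + 67905 = 67907)
H(I) = √2*√I (H(I) = √(2*I) = √2*√I)
(c/H(145))/u(-123, -249) = (67907/((√2*√145)))/(-249) = (67907/(√290))*(-1/249) = (67907*(√290/290))*(-1/249) = (67907*√290/290)*(-1/249) = -67907*√290/72210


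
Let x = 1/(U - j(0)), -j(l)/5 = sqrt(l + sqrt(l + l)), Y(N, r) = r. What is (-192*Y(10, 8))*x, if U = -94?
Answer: 768/47 ≈ 16.340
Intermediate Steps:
j(l) = -5*sqrt(l + sqrt(2)*sqrt(l)) (j(l) = -5*sqrt(l + sqrt(l + l)) = -5*sqrt(l + sqrt(2*l)) = -5*sqrt(l + sqrt(2)*sqrt(l)))
x = -1/94 (x = 1/(-94 - (-5)*sqrt(0 + sqrt(2)*sqrt(0))) = 1/(-94 - (-5)*sqrt(0 + sqrt(2)*0)) = 1/(-94 - (-5)*sqrt(0 + 0)) = 1/(-94 - (-5)*sqrt(0)) = 1/(-94 - (-5)*0) = 1/(-94 - 1*0) = 1/(-94 + 0) = 1/(-94) = -1/94 ≈ -0.010638)
(-192*Y(10, 8))*x = -192*8*(-1/94) = -1536*(-1/94) = 768/47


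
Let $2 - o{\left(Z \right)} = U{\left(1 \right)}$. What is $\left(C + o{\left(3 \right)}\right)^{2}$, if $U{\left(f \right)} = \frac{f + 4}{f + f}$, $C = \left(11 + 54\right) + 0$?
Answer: $\frac{16641}{4} \approx 4160.3$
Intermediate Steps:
$C = 65$ ($C = 65 + 0 = 65$)
$U{\left(f \right)} = \frac{4 + f}{2 f}$
$o{\left(Z \right)} = - \frac{1}{2}$ ($o{\left(Z \right)} = 2 - \frac{4 + 1}{2 \cdot 1} = 2 - \frac{1}{2} \cdot 1 \cdot 5 = 2 - \frac{5}{2} = - \frac{1}{2}$)
$\left(C + o{\left(3 \right)}\right)^{2} = \left(65 - \frac{1}{2}\right)^{2} = \left(\frac{129}{2}\right)^{2} = \frac{16641}{4}$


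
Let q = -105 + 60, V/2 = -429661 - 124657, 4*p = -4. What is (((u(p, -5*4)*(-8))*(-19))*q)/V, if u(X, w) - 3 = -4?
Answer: -1710/277159 ≈ -0.0061697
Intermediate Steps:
p = -1 (p = (¼)*(-4) = -1)
u(X, w) = -1 (u(X, w) = 3 - 4 = -1)
V = -1108636 (V = 2*(-429661 - 124657) = 2*(-554318) = -1108636)
q = -45
(((u(p, -5*4)*(-8))*(-19))*q)/V = ((-1*(-8)*(-19))*(-45))/(-1108636) = ((8*(-19))*(-45))*(-1/1108636) = -152*(-45)*(-1/1108636) = 6840*(-1/1108636) = -1710/277159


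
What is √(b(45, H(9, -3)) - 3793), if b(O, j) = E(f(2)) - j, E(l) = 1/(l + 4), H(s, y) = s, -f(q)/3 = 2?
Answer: 39*I*√10/2 ≈ 61.664*I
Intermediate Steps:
f(q) = -6 (f(q) = -3*2 = -6)
E(l) = 1/(4 + l)
b(O, j) = -½ - j (b(O, j) = 1/(4 - 6) - j = 1/(-2) - j = -½ - j)
√(b(45, H(9, -3)) - 3793) = √((-½ - 1*9) - 3793) = √((-½ - 9) - 3793) = √(-19/2 - 3793) = √(-7605/2) = 39*I*√10/2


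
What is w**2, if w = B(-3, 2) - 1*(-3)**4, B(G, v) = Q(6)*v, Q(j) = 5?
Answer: 5041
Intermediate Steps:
B(G, v) = 5*v
w = -71 (w = 5*2 - 1*(-3)**4 = 10 - 1*81 = 10 - 81 = -71)
w**2 = (-71)**2 = 5041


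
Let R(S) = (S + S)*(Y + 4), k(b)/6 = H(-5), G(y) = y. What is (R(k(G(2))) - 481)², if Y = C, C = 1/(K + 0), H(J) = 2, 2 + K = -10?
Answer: 149769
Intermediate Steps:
K = -12 (K = -2 - 10 = -12)
C = -1/12 (C = 1/(-12 + 0) = 1/(-12) = -1/12 ≈ -0.083333)
k(b) = 12 (k(b) = 6*2 = 12)
Y = -1/12 ≈ -0.083333
R(S) = 47*S/6 (R(S) = (S + S)*(-1/12 + 4) = (2*S)*(47/12) = 47*S/6)
(R(k(G(2))) - 481)² = ((47/6)*12 - 481)² = (94 - 481)² = (-387)² = 149769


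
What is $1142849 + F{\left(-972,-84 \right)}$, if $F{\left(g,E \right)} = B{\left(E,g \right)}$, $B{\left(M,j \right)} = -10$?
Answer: $1142839$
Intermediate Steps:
$F{\left(g,E \right)} = -10$
$1142849 + F{\left(-972,-84 \right)} = 1142849 - 10 = 1142839$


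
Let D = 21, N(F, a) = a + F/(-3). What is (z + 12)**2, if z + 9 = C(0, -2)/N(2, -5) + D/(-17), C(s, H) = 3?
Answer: 441/289 ≈ 1.5260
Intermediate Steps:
N(F, a) = a - F/3 (N(F, a) = a + F*(-1/3) = a - F/3)
z = -183/17 (z = -9 + (3/(-5 - 1/3*2) + 21/(-17)) = -9 + (3/(-5 - 2/3) + 21*(-1/17)) = -9 + (3/(-17/3) - 21/17) = -9 + (3*(-3/17) - 21/17) = -9 + (-9/17 - 21/17) = -9 - 30/17 = -183/17 ≈ -10.765)
(z + 12)**2 = (-183/17 + 12)**2 = (21/17)**2 = 441/289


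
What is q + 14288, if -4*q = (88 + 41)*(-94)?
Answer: 34639/2 ≈ 17320.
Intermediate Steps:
q = 6063/2 (q = -(88 + 41)*(-94)/4 = -129*(-94)/4 = -¼*(-12126) = 6063/2 ≈ 3031.5)
q + 14288 = 6063/2 + 14288 = 34639/2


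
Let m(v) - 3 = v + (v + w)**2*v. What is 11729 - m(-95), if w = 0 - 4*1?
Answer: 942916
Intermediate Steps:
w = -4 (w = 0 - 4 = -4)
m(v) = 3 + v + v*(-4 + v)**2 (m(v) = 3 + (v + (v - 4)**2*v) = 3 + (v + (-4 + v)**2*v) = 3 + (v + v*(-4 + v)**2) = 3 + v + v*(-4 + v)**2)
11729 - m(-95) = 11729 - (3 - 95 - 95*(-4 - 95)**2) = 11729 - (3 - 95 - 95*(-99)**2) = 11729 - (3 - 95 - 95*9801) = 11729 - (3 - 95 - 931095) = 11729 - 1*(-931187) = 11729 + 931187 = 942916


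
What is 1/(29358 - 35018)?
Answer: -1/5660 ≈ -0.00017668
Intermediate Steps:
1/(29358 - 35018) = 1/(-5660) = -1/5660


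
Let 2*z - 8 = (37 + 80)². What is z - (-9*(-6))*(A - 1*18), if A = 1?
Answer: 15533/2 ≈ 7766.5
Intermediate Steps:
z = 13697/2 (z = 4 + (37 + 80)²/2 = 4 + (½)*117² = 4 + (½)*13689 = 4 + 13689/2 = 13697/2 ≈ 6848.5)
z - (-9*(-6))*(A - 1*18) = 13697/2 - (-9*(-6))*(1 - 1*18) = 13697/2 - 54*(1 - 18) = 13697/2 - 54*(-17) = 13697/2 - 1*(-918) = 13697/2 + 918 = 15533/2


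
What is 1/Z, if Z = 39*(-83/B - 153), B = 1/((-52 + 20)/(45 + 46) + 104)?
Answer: -7/2390337 ≈ -2.9285e-6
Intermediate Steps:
B = 91/9432 (B = 1/(-32/91 + 104) = 1/(9432/91) = 91/9432 ≈ 0.0096480)
Z = -2390337/7 (Z = 39*(-83/91/9432 - 153) = 39*(-83*9432/91 - 153) = 39*(-782856/91 - 153) = 39*(-796779/91) = -2390337/7 ≈ -3.4148e+5)
1/Z = 1/(-2390337/7) = -7/2390337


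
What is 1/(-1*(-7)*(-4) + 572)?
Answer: 1/544 ≈ 0.0018382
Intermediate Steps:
1/(-1*(-7)*(-4) + 572) = 1/(7*(-4) + 572) = 1/(-28 + 572) = 1/544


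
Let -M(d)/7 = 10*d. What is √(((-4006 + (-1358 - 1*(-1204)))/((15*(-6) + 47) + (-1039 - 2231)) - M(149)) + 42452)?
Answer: 3*√64493886082/3313 ≈ 229.96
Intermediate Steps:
M(d) = -70*d
√(((-4006 + (-1358 - 1*(-1204)))/((15*(-6) + 47) + (-1039 - 2231)) - M(149)) + 42452) = √(((-4006 + (-1358 - 1*(-1204)))/((15*(-6) + 47) + (-1039 - 2231)) - (-70)*149) + 42452) = √(((-4006 + (-1358 + 1204))/((-90 + 47) - 3270) - 1*(-10430)) + 42452) = √(((-4006 - 154)/(-43 - 3270) + 10430) + 42452) = √((-4160/(-3313) + 10430) + 42452) = √((-4160*(-1/3313) + 10430) + 42452) = √((4160/3313 + 10430) + 42452) = √(34558750/3313 + 42452) = √(175202226/3313) = 3*√64493886082/3313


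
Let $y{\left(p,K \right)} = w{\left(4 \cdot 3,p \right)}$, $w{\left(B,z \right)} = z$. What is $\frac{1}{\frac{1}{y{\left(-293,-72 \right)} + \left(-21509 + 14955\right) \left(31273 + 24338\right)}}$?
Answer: $-364474787$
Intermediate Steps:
$y{\left(p,K \right)} = p$
$\frac{1}{\frac{1}{y{\left(-293,-72 \right)} + \left(-21509 + 14955\right) \left(31273 + 24338\right)}} = \frac{1}{\frac{1}{-293 + \left(-21509 + 14955\right) \left(31273 + 24338\right)}} = \frac{1}{\frac{1}{-293 - 364474494}} = \frac{1}{\frac{1}{-364474787}} = \frac{1}{- \frac{1}{364474787}} = -364474787$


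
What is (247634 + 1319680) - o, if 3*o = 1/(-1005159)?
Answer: 4726199318779/3015477 ≈ 1.5673e+6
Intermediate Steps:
o = -1/3015477 (o = (⅓)/(-1005159) = (⅓)*(-1/1005159) = -1/3015477 ≈ -3.3162e-7)
(247634 + 1319680) - o = (247634 + 1319680) - 1*(-1/3015477) = 1567314 + 1/3015477 = 4726199318779/3015477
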